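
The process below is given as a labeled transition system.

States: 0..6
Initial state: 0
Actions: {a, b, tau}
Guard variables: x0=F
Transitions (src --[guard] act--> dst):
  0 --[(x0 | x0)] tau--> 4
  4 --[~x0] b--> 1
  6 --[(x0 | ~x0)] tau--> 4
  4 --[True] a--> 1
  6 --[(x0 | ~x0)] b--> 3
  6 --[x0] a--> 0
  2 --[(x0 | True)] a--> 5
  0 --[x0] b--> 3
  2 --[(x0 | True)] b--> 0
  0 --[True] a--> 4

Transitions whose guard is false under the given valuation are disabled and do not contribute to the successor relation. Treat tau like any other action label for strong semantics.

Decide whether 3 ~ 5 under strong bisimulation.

Answer: BISIMILAR

Trace:
Refine partition for ~:
  π0 = {{0,1,2,3,4,5,6}}
  π1 = {{0},{1,3,5},{2,4},{6}}
  π2 = {{0},{1,3,5},{2},{4},{6}}
Fixed point at round 3; 5 class(es).
3∈{1,3,5}, 5∈{1,3,5}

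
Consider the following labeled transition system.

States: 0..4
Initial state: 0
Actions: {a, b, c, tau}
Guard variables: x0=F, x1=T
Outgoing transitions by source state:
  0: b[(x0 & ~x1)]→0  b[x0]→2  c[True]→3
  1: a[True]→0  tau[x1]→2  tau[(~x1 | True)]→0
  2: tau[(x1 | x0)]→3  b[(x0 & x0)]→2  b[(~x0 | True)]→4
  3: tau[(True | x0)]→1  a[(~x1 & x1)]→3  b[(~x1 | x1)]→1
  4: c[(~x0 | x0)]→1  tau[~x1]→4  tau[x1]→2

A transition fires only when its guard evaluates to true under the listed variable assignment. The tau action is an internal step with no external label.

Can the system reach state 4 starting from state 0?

After dropping false guards: 10 live edges.
depth 0: {0}
depth 1: {3}  cumulative {0,3}
depth 2: {1}  cumulative {0,1,3}
depth 3: {2}  cumulative {0,1,2,3}
depth 4: {4}  cumulative {0,1,2,3,4}
Reachable = {0,1,2,3,4}
witness 4: c·tau·tau·b

Answer: REACHABLE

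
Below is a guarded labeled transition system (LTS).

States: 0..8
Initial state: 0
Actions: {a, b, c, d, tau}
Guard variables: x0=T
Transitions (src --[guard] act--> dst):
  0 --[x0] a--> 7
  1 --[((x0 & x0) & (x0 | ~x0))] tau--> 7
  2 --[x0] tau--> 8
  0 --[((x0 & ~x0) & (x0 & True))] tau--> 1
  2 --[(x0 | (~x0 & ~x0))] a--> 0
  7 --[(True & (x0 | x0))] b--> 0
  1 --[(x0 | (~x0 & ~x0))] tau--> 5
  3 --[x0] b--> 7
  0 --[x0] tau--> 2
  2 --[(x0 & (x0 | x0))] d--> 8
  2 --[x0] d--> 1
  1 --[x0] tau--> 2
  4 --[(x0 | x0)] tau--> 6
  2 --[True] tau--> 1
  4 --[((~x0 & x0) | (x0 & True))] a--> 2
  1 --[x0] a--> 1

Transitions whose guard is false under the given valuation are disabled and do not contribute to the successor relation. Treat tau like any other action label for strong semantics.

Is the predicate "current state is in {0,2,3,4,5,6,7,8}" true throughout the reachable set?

Inv-set: {0,2,3,4,5,6,7,8}
Reachable = {0,1,2,5,7,8}
  0: ✓
  1: outside
  2: ✓
  5: ✓
  7: ✓
  8: ✓
witness against invariant: tau·tau → 1

Answer: INVARIANT VIOLATED at state 1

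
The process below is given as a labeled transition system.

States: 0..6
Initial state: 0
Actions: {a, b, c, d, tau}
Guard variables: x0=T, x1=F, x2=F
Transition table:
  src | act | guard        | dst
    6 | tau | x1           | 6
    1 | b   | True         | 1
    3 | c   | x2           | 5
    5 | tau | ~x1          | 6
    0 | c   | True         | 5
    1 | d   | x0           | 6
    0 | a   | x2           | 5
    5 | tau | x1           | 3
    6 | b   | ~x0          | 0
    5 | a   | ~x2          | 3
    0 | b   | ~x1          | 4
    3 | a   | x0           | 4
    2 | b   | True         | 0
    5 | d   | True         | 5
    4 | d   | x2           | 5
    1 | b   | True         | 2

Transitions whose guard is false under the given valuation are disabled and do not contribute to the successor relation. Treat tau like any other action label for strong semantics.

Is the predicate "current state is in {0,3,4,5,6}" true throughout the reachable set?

Answer: INVARIANT HOLDS

Working:
Inv-set: {0,3,4,5,6}
Reach set: {0,3,4,5,6}
  0: safe
  3: safe
  4: safe
  5: safe
  6: safe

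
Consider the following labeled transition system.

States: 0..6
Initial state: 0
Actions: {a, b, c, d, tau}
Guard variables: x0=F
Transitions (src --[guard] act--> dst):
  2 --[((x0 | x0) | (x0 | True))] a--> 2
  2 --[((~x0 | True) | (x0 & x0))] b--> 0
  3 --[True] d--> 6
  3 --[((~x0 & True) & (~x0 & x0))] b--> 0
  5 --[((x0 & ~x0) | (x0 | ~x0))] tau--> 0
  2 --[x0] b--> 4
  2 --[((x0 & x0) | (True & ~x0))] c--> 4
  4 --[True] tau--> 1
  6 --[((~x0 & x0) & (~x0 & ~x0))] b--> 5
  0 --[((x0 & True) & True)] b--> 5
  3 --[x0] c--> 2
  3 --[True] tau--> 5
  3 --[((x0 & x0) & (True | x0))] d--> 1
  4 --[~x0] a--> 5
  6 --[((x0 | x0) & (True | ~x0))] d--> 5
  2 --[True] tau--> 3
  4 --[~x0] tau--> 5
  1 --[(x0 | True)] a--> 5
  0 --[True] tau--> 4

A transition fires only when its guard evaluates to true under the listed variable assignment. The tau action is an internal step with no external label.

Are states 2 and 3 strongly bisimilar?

Bisimulation quotient by refinement:
  P[0] = {{0,1,2,3,4,5,6}}
  P[1] = {{0,5},{1},{2},{3},{4},{6}}
  P[2] = {{0},{1},{2},{3},{4},{5},{6}}
Fixed point at round 3; 7 class(es).
[2]={2}  [3]={3}

Answer: NOT BISIMILAR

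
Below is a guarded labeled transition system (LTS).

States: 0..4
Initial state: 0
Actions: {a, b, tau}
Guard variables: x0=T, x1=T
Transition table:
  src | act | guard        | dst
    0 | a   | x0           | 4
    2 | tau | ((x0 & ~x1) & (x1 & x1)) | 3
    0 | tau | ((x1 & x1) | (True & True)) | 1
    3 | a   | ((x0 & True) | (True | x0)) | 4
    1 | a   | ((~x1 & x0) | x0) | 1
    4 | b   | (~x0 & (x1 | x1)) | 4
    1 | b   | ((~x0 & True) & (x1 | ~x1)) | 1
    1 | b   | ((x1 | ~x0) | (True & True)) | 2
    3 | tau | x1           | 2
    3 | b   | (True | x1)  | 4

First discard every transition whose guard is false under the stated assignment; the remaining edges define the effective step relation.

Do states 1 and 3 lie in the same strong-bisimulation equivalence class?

Compute ~ classes (split until stable):
  π0 = {{0,1,2,3,4}}
  π1 = {{0},{1},{2,4},{3}}
4 equivalence class(es) (converged in 2)
1∈{1}, 3∈{3}

Answer: NOT BISIMILAR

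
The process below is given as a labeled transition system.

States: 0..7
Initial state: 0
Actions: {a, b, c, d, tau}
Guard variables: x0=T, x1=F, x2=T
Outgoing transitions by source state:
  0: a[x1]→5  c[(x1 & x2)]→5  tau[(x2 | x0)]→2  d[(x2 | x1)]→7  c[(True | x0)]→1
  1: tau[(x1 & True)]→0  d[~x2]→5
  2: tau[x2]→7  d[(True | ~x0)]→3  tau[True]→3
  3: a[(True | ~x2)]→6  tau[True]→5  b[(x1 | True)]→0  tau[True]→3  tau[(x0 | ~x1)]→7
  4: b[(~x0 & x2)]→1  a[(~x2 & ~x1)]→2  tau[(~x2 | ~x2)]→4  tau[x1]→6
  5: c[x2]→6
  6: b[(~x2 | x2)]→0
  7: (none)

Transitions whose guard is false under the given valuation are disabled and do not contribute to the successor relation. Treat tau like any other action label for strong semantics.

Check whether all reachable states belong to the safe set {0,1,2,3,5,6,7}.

Answer: INVARIANT HOLDS

Analysis:
Safe = {0,1,2,3,5,6,7}
R = {0,1,2,3,5,6,7}
  0: ok
  1: ok
  2: ok
  3: ok
  5: ok
  6: ok
  7: ok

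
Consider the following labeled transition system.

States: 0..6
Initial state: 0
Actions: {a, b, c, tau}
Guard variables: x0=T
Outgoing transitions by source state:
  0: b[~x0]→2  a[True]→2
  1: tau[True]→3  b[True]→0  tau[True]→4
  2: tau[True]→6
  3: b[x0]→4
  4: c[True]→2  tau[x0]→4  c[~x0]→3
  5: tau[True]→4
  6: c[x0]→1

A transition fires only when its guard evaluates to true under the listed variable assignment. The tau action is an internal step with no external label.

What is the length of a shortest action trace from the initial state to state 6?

Layered search for 6:
  Layer 0: {0}
  Layer 1: {2}
  Layer 2: {6}
depth(6)=2, e.g. a·tau

Answer: 2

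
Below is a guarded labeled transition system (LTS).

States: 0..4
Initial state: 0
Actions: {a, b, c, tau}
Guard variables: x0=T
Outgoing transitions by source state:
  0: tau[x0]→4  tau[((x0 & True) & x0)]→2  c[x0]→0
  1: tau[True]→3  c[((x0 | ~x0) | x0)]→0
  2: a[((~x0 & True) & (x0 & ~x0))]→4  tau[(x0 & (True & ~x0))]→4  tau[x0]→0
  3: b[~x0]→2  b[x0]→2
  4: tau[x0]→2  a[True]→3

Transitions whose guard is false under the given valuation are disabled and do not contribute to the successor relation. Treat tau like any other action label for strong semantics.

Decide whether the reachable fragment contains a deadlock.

Answer: DEADLOCK-FREE

Trace:
Reachable = {0,2,3,4}
  0: c→0  tau→2  tau→4  [deg 3]
  2: tau→0  [deg 1]
  3: b→2  [deg 1]
  4: a→3  tau→2  [deg 2]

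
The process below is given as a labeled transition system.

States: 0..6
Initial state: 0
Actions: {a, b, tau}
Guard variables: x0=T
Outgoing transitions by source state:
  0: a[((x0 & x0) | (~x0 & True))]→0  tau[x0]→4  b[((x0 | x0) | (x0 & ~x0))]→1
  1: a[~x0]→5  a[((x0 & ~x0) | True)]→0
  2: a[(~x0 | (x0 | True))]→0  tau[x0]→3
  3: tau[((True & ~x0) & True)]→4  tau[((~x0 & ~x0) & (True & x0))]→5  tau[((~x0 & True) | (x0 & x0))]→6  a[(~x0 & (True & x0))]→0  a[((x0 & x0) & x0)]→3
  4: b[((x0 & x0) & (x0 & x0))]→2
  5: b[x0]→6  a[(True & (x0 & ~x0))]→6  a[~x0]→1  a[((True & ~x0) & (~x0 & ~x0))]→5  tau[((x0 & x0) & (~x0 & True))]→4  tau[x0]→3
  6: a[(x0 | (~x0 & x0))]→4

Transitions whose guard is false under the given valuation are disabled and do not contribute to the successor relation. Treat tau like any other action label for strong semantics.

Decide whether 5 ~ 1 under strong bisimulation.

Answer: NOT BISIMILAR

Analysis:
Refine partition for ~:
  round 0: {{0,1,2,3,4,5,6}}
  round 1: {{0},{1,6},{2,3},{4},{5}}
  round 2: {{0},{1},{2},{3},{4},{5},{6}}
7 equivalence class(es) (converged in 3)
[5]={5}  [1]={1}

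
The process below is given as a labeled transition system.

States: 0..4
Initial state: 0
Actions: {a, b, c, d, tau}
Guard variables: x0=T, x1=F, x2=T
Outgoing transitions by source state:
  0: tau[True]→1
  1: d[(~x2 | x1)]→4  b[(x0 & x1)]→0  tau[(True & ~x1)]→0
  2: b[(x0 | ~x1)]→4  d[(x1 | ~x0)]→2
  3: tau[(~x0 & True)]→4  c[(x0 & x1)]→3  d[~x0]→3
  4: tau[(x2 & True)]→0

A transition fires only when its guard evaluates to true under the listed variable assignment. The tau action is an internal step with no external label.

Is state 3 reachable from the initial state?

Answer: UNREACHABLE

Analysis:
Guard filter leaves 4 enabled edge(s).
depth 0: {0}
depth 1: {1}  total {0,1}
Reachable = {0,1}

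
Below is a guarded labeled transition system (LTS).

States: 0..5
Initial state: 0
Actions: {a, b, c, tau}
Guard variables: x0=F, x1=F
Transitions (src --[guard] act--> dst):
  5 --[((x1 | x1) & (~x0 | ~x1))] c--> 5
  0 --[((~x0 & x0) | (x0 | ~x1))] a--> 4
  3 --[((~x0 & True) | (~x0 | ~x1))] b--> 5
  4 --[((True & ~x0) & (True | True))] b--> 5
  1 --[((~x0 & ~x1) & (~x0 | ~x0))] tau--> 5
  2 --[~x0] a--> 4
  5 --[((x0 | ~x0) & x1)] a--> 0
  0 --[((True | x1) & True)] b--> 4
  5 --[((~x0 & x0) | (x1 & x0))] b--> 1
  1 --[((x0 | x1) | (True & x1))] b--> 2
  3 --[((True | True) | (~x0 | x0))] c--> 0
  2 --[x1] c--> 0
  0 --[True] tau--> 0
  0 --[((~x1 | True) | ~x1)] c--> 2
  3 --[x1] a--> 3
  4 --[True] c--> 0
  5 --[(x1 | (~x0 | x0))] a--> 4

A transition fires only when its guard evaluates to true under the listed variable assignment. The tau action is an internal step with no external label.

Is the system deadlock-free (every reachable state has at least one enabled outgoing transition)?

Answer: DEADLOCK-FREE

Trace:
R = {0,2,4,5}
  0: a→4  b→4  c→2  tau→0  [4 exit(s)]
  2: a→4  [1 exit(s)]
  4: b→5  c→0  [2 exit(s)]
  5: a→4  [1 exit(s)]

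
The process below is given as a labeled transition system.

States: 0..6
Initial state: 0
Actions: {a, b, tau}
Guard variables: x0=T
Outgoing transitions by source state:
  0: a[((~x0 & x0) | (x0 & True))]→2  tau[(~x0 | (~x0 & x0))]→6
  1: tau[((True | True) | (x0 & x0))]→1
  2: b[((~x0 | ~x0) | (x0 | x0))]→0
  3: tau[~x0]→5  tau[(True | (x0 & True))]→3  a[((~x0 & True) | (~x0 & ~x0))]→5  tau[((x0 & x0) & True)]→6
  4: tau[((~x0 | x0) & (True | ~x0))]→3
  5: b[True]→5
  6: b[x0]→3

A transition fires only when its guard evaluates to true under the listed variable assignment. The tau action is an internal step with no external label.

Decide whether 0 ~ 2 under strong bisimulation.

Compute ~ classes (split until stable):
  round 0: {{0,1,2,3,4,5,6}}
  round 1: {{0},{1,3,4},{2,5,6}}
  round 2: {{0},{1,4},{2},{3},{5},{6}}
  round 3: {{0},{1},{2},{3},{4},{5},{6}}
Fixed point at round 4; 7 class(es).
[0]={0}  [2]={2}

Answer: NOT BISIMILAR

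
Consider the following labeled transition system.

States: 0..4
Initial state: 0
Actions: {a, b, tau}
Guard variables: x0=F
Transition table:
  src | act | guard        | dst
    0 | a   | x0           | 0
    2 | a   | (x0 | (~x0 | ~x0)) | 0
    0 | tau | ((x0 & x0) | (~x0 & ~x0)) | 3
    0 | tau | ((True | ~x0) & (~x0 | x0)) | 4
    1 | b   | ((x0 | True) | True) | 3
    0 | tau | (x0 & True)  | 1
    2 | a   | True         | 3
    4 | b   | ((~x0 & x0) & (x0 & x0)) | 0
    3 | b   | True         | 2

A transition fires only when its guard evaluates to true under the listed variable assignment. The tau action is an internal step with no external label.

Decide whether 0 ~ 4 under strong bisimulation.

Bisimulation quotient by refinement:
  π0 = {{0,1,2,3,4}}
  π1 = {{0},{1,3},{2},{4}}
  π2 = {{0},{1},{2},{3},{4}}
5 equivalence class(es) (converged in 3)
0∈{0}, 4∈{4}

Answer: NOT BISIMILAR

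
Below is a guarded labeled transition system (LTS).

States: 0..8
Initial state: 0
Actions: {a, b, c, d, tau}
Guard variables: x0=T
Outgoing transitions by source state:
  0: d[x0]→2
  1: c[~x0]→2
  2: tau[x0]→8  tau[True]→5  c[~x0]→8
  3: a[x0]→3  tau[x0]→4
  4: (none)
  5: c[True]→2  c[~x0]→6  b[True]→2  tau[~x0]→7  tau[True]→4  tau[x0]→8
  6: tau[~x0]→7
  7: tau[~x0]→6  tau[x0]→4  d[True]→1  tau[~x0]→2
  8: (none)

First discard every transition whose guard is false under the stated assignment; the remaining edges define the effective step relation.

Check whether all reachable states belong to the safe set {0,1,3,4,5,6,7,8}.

Allowed set {0,1,3,4,5,6,7,8}
R = {0,2,4,5,8}
  0: ✓
  2: VIOLATES
  4: ✓
  5: ✓
  8: ✓
witness against invariant: d → 2

Answer: INVARIANT VIOLATED at state 2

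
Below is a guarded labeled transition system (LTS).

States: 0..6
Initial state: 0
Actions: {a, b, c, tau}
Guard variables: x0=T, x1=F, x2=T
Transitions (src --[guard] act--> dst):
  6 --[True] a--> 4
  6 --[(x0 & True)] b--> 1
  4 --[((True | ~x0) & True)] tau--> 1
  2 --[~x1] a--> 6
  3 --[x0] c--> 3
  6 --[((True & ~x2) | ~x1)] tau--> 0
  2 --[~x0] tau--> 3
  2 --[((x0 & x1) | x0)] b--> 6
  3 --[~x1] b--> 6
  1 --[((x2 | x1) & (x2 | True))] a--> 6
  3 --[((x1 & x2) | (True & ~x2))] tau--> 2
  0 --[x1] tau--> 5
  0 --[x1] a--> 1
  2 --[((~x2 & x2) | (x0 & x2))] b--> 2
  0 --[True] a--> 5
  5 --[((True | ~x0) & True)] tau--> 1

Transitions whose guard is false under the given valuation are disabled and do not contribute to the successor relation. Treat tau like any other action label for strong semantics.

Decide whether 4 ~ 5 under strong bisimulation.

Bisimulation quotient by refinement:
  π0 = {{0,1,2,3,4,5,6}}
  π1 = {{0,1},{2},{3},{4,5},{6}}
  π2 = {{0},{1},{2},{3},{4,5},{6}}
6 equivalence class(es) (converged in 3)
4∈{4,5}, 5∈{4,5}

Answer: BISIMILAR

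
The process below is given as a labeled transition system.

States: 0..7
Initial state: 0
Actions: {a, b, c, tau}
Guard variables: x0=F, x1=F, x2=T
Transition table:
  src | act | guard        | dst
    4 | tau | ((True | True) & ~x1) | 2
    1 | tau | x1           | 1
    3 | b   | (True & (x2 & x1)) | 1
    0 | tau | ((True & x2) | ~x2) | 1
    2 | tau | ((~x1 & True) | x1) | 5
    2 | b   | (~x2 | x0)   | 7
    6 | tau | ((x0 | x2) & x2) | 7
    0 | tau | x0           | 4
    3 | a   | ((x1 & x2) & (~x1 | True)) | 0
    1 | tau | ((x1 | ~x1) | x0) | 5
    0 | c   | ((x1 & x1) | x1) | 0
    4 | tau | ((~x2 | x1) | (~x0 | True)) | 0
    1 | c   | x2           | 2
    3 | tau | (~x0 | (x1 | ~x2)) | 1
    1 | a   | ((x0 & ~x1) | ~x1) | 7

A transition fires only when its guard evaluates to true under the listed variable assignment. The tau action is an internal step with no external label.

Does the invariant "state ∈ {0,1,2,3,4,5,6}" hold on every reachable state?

Safe = {0,1,2,3,4,5,6}
Reachable = {0,1,2,5,7}
  0: ok
  1: ok
  2: ok
  5: ok
  7: VIOLATES
reach 7 via tau·a — violates

Answer: INVARIANT VIOLATED at state 7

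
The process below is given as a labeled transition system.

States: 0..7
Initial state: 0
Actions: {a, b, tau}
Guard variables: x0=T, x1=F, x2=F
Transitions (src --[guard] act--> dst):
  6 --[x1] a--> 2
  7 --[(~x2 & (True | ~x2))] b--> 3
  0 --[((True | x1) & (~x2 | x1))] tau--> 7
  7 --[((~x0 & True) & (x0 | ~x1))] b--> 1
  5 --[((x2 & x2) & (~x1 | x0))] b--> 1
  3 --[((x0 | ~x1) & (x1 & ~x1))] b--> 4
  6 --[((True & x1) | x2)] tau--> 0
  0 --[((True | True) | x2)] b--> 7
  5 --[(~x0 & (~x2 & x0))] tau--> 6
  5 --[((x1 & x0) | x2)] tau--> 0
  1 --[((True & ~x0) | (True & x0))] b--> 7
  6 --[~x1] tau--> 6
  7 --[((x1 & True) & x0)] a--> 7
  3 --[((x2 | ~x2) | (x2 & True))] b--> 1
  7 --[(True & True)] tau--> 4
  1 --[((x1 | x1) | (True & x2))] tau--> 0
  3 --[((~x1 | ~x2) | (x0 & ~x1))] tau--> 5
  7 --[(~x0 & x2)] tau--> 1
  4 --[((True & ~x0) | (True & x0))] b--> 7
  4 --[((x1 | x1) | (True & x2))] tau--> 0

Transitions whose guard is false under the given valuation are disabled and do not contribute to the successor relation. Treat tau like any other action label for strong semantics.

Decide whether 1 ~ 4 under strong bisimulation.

Compute ~ classes (split until stable):
  round 0: {{0,1,2,3,4,5,6,7}}
  round 1: {{0,3,7},{1,4},{2,5},{6}}
  round 2: {{0},{1,4},{2,5},{3},{6},{7}}
stable after 3 split(s): 6 block(s)
[1]={1,4}  [4]={1,4}

Answer: BISIMILAR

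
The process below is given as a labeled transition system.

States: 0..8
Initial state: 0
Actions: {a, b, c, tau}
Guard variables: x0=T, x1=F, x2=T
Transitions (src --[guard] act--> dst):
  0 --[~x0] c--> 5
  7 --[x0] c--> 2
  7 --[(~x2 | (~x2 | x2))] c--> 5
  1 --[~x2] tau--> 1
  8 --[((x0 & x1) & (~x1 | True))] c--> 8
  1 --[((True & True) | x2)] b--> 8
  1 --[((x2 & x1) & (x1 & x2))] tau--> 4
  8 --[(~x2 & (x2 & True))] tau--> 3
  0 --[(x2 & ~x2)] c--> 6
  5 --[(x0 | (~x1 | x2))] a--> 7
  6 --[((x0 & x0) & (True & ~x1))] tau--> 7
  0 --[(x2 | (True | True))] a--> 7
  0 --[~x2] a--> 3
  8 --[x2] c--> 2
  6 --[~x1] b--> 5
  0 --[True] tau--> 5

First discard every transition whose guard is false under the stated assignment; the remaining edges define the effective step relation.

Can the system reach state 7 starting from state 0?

Answer: REACHABLE

Working:
Guard filter leaves 9 enabled edge(s).
L0 = {0}
L1 = {5,7}  now seen {0,5,7}
L2 = {2}  now seen {0,2,5,7}
Reachable = {0,2,5,7}
trace reaching 7: a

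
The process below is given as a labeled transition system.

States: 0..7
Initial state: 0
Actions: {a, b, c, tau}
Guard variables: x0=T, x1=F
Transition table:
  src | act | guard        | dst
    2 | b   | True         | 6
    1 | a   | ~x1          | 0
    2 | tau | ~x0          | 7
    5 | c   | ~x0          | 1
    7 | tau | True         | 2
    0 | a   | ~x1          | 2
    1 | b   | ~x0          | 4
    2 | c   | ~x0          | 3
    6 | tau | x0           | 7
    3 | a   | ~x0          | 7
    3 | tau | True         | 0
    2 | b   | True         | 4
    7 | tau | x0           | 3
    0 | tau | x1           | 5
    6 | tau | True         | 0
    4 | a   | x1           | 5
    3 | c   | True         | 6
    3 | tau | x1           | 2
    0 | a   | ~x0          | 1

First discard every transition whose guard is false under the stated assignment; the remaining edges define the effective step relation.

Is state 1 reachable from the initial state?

Answer: UNREACHABLE

Trace:
10 transition(s) survive guard evaluation.
L0 = {0}
L1 = {2}  now seen {0,2}
L2 = {4,6}  now seen {0,2,4,6}
L3 = {7}  now seen {0,2,4,6,7}
L4 = {3}  now seen {0,2,3,4,6,7}
Reachable = {0,2,3,4,6,7}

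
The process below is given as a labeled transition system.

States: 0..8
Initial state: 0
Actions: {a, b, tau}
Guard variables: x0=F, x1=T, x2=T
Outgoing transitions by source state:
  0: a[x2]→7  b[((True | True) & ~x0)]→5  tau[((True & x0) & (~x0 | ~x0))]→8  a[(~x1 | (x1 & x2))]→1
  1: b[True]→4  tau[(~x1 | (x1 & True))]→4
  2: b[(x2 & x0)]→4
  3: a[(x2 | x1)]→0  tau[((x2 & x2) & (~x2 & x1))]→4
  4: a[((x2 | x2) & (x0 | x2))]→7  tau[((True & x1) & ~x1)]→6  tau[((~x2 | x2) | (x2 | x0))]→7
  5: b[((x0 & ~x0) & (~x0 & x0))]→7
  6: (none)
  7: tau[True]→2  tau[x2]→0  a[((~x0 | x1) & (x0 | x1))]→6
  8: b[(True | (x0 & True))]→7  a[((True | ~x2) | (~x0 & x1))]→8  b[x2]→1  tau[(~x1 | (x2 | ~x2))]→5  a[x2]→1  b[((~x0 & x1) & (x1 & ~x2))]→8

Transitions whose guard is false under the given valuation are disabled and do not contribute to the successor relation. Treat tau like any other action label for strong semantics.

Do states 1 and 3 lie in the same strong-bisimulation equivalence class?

Answer: NOT BISIMILAR

Analysis:
Refine partition for ~:
  P[0] = {{0,1,2,3,4,5,6,7,8}}
  P[1] = {{0},{1},{2,5,6},{3},{4,7},{8}}
  P[2] = {{0},{1},{2,5,6},{3},{4},{7},{8}}
stable after 3 split(s): 7 block(s)
class of 1: {1}; class of 3: {3}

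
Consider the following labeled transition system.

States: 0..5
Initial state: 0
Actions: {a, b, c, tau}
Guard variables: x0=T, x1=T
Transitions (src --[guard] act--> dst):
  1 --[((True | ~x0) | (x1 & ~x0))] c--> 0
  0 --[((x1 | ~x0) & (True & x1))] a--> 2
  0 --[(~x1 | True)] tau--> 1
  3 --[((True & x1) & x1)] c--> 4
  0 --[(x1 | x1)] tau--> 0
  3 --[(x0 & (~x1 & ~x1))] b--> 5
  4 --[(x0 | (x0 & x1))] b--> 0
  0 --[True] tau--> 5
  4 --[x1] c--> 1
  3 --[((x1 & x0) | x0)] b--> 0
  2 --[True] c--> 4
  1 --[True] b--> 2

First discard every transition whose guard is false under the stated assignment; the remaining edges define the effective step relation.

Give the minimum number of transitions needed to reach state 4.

Answer: 2

Trace:
BFS to 4:
  depth 0: {0}
  depth 1: {1,2,5}
  depth 2: {4}
depth(4)=2, e.g. a·c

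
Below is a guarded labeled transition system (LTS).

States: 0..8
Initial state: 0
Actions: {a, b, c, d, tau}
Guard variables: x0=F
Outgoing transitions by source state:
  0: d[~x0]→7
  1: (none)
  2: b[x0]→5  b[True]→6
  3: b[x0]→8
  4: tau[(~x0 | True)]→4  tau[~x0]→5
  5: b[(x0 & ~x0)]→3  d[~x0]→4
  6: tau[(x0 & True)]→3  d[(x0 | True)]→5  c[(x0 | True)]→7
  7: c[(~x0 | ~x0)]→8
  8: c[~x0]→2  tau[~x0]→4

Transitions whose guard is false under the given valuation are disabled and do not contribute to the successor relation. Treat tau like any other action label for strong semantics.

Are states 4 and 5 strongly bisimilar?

Answer: NOT BISIMILAR

Working:
Bisimulation quotient by refinement:
  P[0] = {{0,1,2,3,4,5,6,7,8}}
  P[1] = {{0,5},{1,3},{2},{4},{6},{7},{8}}
  P[2] = {{0},{1,3},{2},{4},{5},{6},{7},{8}}
Fixed point at round 3; 8 class(es).
class of 4: {4}; class of 5: {5}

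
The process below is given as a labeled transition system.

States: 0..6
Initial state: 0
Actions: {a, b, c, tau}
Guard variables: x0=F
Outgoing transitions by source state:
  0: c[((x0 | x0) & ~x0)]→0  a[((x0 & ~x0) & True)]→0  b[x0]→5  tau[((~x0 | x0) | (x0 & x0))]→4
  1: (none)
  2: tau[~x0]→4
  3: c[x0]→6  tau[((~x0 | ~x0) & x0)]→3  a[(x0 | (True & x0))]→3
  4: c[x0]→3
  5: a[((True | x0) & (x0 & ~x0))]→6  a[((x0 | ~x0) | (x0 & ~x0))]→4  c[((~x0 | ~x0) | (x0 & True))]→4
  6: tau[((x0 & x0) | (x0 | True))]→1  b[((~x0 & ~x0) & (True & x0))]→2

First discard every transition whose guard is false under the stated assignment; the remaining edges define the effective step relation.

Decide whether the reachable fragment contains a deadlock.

Reach set: {0,4}
  0: tau→4  [deg 1]
  4: ∅  [deadlock]
witness 4: tau

Answer: DEADLOCK at state 4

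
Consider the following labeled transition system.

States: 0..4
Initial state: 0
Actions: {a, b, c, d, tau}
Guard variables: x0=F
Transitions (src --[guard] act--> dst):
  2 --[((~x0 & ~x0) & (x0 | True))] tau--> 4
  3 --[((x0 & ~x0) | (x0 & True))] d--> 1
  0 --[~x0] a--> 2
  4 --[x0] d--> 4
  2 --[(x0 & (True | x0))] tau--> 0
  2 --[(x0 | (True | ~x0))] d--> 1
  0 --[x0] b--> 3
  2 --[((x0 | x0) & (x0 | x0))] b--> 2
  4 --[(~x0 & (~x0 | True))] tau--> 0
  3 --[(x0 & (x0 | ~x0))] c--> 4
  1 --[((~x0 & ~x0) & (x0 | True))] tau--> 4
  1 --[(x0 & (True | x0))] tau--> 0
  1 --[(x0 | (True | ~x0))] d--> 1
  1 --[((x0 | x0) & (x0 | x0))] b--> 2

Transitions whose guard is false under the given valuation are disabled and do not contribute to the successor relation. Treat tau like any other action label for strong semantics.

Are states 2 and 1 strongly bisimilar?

Compute ~ classes (split until stable):
  π0 = {{0,1,2,3,4}}
  π1 = {{0},{1,2},{3},{4}}
stable after 2 split(s): 4 block(s)
[2]={1,2}  [1]={1,2}

Answer: BISIMILAR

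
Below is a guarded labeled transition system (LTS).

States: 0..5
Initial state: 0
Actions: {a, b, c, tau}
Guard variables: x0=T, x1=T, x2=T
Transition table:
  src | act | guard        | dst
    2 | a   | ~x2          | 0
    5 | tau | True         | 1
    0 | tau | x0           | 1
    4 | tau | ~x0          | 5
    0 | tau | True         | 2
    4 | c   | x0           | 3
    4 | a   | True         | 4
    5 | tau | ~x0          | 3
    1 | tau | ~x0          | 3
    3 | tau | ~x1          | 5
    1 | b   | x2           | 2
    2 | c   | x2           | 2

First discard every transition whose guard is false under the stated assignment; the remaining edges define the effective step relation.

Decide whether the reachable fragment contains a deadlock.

Reach set: {0,1,2}
  0: tau→1  tau→2  [deg 2]
  1: b→2  [deg 1]
  2: c→2  [deg 1]

Answer: DEADLOCK-FREE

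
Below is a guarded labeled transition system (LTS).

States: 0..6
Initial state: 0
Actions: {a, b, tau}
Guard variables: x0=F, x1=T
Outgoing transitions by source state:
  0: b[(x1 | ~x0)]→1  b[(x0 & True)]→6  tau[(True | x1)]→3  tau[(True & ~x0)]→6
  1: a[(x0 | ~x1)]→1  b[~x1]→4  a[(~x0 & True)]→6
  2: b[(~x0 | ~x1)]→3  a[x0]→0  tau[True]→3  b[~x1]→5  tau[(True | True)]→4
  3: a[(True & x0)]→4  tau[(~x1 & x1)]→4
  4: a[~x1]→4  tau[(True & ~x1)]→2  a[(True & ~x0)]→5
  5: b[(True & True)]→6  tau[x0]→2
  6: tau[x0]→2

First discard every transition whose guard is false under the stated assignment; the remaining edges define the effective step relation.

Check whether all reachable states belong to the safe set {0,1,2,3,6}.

Answer: INVARIANT HOLDS

Analysis:
Safe = {0,1,2,3,6}
Reachable = {0,1,3,6}
  0: safe
  1: safe
  3: safe
  6: safe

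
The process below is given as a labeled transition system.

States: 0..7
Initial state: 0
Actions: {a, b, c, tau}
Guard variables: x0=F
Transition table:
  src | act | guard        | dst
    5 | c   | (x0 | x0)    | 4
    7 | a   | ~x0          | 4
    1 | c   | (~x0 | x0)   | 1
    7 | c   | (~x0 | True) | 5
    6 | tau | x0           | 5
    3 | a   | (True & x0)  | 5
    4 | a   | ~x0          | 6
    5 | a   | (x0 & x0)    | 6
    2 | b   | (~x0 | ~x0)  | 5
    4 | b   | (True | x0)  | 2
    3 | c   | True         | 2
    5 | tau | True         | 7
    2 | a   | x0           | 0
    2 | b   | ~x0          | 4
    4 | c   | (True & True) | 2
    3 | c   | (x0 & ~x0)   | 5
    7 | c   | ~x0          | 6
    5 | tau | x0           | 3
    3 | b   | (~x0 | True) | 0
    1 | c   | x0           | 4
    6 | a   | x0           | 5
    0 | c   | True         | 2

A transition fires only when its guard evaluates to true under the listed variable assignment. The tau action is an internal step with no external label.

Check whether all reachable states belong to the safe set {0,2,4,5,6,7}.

Safe = {0,2,4,5,6,7}
Reach set: {0,2,4,5,6,7}
  0: ok
  2: ok
  4: ok
  5: ok
  6: ok
  7: ok

Answer: INVARIANT HOLDS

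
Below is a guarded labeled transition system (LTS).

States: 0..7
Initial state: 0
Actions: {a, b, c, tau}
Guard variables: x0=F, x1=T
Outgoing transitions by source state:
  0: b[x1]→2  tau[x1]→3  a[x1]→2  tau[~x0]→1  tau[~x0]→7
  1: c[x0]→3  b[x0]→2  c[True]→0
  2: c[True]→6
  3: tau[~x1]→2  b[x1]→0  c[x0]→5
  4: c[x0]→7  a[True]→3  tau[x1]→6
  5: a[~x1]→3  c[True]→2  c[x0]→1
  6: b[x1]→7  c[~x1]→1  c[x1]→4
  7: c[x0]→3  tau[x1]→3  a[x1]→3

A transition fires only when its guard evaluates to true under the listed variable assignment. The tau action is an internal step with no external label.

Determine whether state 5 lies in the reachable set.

Answer: UNREACHABLE

Working:
Guard filter leaves 15 enabled edge(s).
depth 0: {0}
depth 1: {1,2,3,7}  cumulative {0,1,2,3,7}
depth 2: {6}  cumulative {0,1,2,3,6,7}
depth 3: {4}  cumulative {0,1,2,3,4,6,7}
R = {0,1,2,3,4,6,7}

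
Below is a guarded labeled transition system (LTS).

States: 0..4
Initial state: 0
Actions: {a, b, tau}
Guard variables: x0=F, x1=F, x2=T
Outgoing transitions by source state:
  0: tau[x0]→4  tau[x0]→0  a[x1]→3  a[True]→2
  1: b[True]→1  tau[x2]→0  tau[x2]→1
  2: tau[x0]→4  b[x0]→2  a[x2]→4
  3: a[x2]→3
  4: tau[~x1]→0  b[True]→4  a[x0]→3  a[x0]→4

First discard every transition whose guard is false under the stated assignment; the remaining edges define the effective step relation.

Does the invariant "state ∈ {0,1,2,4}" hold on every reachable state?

Allowed set {0,1,2,4}
Reach set: {0,2,4}
  0: ok
  2: ok
  4: ok

Answer: INVARIANT HOLDS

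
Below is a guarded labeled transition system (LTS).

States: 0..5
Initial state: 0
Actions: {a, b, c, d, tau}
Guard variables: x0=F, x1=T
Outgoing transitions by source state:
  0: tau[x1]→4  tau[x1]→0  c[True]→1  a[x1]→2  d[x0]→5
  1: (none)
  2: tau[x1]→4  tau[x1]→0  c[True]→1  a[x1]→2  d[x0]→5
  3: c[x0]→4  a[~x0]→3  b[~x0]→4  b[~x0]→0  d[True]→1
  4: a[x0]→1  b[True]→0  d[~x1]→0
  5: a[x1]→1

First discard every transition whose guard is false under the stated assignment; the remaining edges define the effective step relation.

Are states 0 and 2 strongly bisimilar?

Answer: BISIMILAR

Trace:
Bisimulation quotient by refinement:
  P[0] = {{0,1,2,3,4,5}}
  P[1] = {{0,2},{1},{3},{4},{5}}
stable after 2 split(s): 5 block(s)
[0]={0,2}  [2]={0,2}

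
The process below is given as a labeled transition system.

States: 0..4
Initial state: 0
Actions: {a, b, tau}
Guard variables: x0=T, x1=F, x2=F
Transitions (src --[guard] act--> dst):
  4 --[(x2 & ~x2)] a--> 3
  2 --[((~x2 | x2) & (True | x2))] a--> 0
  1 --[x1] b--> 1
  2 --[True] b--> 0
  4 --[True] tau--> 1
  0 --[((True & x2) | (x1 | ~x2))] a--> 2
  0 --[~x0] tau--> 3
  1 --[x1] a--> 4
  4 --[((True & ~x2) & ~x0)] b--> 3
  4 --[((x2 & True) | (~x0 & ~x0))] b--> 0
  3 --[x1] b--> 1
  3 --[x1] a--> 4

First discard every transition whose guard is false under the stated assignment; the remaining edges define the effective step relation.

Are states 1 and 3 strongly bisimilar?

Refine partition for ~:
  π0 = {{0,1,2,3,4}}
  π1 = {{0},{1,3},{2},{4}}
4 equivalence class(es) (converged in 2)
1∈{1,3}, 3∈{1,3}

Answer: BISIMILAR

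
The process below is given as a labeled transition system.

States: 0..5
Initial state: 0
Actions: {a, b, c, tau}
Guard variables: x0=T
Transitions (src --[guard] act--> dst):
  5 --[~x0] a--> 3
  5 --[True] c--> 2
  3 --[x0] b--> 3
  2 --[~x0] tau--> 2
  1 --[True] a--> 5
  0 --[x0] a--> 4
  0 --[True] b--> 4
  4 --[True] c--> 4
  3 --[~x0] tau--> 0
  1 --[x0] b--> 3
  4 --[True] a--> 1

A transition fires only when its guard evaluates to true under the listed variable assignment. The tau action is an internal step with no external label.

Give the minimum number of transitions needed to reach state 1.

Breadth-first toward 1:
  Layer 0: {0}
  Layer 1: {4}
  Layer 2: {1}
1 enters at depth 2; path a·a

Answer: 2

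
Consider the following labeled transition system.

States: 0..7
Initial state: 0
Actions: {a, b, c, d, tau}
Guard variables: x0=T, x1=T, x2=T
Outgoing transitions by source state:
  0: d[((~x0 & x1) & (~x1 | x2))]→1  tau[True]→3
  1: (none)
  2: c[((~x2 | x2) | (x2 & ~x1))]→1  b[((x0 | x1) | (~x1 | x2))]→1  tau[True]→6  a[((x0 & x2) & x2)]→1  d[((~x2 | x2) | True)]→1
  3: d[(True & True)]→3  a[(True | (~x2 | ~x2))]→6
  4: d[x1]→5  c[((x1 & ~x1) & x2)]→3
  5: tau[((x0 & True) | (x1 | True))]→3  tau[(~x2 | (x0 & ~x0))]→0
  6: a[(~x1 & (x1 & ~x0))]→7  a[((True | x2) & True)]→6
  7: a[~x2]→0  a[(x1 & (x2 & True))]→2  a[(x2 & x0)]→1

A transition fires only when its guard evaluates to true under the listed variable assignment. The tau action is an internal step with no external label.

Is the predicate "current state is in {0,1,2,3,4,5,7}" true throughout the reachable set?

Allowed set {0,1,2,3,4,5,7}
Reachable = {0,3,6}
  0: safe
  3: safe
  6: ✗ unsafe
counterexample path to 6: tau·a

Answer: INVARIANT VIOLATED at state 6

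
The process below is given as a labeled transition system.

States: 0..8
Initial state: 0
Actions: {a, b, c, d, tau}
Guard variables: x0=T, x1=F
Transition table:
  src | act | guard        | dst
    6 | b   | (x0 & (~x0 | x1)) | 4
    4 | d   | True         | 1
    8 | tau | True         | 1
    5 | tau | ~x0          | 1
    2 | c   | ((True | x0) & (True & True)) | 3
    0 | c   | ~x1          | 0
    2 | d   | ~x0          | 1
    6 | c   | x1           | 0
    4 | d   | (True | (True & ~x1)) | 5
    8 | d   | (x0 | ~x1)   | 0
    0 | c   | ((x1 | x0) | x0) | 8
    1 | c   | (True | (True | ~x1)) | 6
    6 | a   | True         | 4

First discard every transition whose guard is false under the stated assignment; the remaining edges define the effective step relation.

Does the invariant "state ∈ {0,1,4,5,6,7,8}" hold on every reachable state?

Answer: INVARIANT HOLDS

Trace:
Allowed set {0,1,4,5,6,7,8}
R = {0,1,4,5,6,8}
  0: ok
  1: ok
  4: ok
  5: ok
  6: ok
  8: ok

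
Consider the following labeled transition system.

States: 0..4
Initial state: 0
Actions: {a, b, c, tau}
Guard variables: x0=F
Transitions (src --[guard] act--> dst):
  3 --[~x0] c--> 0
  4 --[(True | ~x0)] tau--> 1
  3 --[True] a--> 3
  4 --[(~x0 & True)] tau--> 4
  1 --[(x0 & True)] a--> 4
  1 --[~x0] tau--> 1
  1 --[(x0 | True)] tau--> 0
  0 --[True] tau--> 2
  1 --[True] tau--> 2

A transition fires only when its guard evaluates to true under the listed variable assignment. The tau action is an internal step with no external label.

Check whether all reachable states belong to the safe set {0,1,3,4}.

Safe = {0,1,3,4}
R = {0,2}
  0: ok
  2: VIOLATES
counterexample path to 2: tau

Answer: INVARIANT VIOLATED at state 2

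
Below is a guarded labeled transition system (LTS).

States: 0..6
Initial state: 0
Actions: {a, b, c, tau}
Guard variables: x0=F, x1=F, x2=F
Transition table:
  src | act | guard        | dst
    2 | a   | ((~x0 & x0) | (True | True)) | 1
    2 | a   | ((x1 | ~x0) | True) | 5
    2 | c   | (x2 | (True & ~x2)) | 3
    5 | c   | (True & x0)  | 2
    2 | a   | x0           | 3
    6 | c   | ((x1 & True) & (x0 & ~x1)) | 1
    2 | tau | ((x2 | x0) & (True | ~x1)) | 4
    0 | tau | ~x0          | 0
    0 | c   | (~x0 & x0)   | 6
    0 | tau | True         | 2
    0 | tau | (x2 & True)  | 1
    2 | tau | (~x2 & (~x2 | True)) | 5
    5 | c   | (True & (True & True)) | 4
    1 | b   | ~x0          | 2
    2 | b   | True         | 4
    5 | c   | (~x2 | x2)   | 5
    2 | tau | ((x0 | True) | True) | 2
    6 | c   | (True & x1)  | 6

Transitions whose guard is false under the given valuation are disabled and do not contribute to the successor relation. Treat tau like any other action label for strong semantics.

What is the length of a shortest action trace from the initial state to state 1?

Answer: 2

Working:
Breadth-first toward 1:
  L0 = {0}
  L1 = {2}
  L2 = {1,3,4,5}
1 enters at depth 2; path tau·a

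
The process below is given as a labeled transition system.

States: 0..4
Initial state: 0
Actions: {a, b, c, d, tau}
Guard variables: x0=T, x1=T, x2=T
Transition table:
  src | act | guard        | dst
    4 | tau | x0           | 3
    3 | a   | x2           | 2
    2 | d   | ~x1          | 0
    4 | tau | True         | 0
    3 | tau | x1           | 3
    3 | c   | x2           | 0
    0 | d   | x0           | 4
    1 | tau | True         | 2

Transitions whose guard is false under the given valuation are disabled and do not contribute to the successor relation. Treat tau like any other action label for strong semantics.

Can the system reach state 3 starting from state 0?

7 transition(s) survive guard evaluation.
depth 0: {0}
depth 1: {4}  now seen {0,4}
depth 2: {3}  now seen {0,3,4}
depth 3: {2}  now seen {0,2,3,4}
Reach set: {0,2,3,4}
trace reaching 3: d·tau

Answer: REACHABLE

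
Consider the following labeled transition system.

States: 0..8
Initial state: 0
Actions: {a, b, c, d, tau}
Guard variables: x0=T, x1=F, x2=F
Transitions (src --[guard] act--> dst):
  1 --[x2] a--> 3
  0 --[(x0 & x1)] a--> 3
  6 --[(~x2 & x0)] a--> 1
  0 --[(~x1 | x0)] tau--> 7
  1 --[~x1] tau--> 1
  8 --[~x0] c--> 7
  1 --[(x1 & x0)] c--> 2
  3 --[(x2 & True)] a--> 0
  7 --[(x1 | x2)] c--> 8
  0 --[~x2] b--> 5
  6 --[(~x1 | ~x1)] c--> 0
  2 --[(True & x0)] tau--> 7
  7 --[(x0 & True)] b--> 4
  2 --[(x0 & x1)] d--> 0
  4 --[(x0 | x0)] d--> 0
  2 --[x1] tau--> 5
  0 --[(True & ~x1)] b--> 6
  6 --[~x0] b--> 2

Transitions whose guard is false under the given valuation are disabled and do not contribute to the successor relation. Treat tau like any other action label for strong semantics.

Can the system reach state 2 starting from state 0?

After dropping false guards: 9 live edges.
depth 0: {0}
depth 1: {5,6,7}  total {0,5,6,7}
depth 2: {1,4}  total {0,1,4,5,6,7}
Reach set: {0,1,4,5,6,7}

Answer: UNREACHABLE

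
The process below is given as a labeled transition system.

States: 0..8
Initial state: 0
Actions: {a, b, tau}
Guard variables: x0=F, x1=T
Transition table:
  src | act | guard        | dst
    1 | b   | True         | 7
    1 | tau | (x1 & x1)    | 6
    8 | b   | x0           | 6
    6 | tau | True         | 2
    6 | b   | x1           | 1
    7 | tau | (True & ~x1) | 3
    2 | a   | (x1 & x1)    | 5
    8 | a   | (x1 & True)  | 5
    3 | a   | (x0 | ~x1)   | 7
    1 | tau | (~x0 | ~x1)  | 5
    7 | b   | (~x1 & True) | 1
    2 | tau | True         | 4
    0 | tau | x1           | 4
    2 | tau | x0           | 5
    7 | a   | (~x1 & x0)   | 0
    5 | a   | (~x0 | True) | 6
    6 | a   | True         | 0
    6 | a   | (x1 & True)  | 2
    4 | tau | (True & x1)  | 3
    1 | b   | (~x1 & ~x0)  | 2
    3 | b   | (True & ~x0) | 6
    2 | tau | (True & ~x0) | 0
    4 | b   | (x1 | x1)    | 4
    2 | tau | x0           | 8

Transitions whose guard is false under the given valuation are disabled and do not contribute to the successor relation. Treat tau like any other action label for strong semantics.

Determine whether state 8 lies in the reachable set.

Guard filter leaves 16 enabled edge(s).
depth 0: {0}
depth 1: {4}  now seen {0,4}
depth 2: {3}  now seen {0,3,4}
depth 3: {6}  now seen {0,3,4,6}
depth 4: {1,2}  now seen {0,1,2,3,4,6}
depth 5: {5,7}  now seen {0,1,2,3,4,5,6,7}
Reachable = {0,1,2,3,4,5,6,7}

Answer: UNREACHABLE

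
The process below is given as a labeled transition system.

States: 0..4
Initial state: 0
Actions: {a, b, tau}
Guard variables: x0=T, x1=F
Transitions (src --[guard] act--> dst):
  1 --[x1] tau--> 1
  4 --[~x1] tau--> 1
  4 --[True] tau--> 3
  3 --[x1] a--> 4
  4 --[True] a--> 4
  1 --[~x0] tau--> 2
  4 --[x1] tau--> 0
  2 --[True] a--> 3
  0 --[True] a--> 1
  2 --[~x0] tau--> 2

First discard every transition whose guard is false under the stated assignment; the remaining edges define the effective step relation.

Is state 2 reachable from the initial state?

Answer: UNREACHABLE

Analysis:
Guard filter leaves 5 enabled edge(s).
Layer 0: {0}
Layer 1: {1}  cumulative {0,1}
Reach set: {0,1}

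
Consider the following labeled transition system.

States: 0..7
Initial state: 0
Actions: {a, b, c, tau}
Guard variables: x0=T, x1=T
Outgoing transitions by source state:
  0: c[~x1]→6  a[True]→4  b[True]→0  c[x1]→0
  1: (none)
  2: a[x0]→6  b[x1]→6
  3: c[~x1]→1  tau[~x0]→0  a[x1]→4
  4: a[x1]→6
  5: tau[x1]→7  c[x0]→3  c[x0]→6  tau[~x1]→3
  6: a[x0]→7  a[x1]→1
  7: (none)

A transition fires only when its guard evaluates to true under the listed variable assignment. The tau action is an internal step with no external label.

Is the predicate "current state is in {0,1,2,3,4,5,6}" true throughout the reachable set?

Allowed set {0,1,2,3,4,5,6}
R = {0,1,4,6,7}
  0: safe
  1: safe
  4: safe
  6: safe
  7: outside
reach 7 via a·a·a — violates

Answer: INVARIANT VIOLATED at state 7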